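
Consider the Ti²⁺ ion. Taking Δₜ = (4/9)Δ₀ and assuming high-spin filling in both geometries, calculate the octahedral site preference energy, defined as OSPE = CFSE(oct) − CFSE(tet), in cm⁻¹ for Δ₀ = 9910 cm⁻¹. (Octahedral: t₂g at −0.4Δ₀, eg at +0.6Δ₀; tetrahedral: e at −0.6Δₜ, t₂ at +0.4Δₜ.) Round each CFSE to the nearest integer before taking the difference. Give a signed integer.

Group 4 minus oxidation state +2 gives a d² configuration for Ti²⁺.
Octahedral high-spin t2g^2 e_g^0: CFSE = -0.8 × 9910 = -7928 cm⁻¹.
Tetrahedral e^2 t2^0 gives -1.2Δₜ = -1.2 × (4/9) × 9910 = -5285 cm⁻¹.
Subtracting, OSPE = -7928 − (-5285) = -2643 cm⁻¹.

-2643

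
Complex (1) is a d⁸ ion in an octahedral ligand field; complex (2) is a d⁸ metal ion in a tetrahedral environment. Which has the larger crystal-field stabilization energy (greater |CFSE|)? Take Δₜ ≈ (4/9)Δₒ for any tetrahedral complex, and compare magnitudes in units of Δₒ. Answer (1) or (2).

(1): t₂g⁶ eg², CFSE = -1.2Δₒ.
(2): With tetrahedral geometry the complex is necessarily high-spin; e^4 t2^4, CFSE = -0.8Δₜ ≈ -0.36Δₒ.
So (1) has the larger |CFSE|.

(1)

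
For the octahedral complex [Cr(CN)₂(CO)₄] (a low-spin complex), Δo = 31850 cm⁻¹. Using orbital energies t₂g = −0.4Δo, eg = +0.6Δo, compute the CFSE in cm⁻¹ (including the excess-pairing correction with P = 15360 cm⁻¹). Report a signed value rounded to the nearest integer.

-35600

Ligand charges: 2×(-1) from CN⁻ and 4×(+0) from CO sum to -2; with overall charge +0, Cr is +2.
Cr is in group 6, so Cr²⁺ is d⁴ (6 − 2 = 4).
Configuration: t₂g⁴ eg⁰.
CFSE(orbital) = 4×(-0.4Δo) + 0×(0.6Δo) = -1.6Δo; with Δo = 31850 cm⁻¹ that is -50960 cm⁻¹.
High-spin d⁴ would be t₂g³ eg¹ with 0 pairs; low-spin has 1, so 1 excess pair costs +1P = +15360 cm⁻¹.
Net CFSE = -50960 + 15360 = -35600 cm⁻¹.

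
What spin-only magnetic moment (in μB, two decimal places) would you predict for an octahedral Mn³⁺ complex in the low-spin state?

Group 7 minus oxidation state +3 gives a d⁴ configuration for Mn³⁺.
Configuration: t2g^4 e_g^0 → 2 unpaired electrons.
μ(spin-only) = √[2(2+2)] = √8 ≈ 2.83 μB.

2.83 μB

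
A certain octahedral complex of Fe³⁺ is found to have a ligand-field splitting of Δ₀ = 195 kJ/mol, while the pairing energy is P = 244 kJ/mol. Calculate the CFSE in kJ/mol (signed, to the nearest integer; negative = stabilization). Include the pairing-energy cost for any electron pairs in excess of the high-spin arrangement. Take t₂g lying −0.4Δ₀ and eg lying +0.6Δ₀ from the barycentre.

0

Fe is in group 8, so Fe³⁺ is d⁵ (8 − 3 = 5).
Here Δ₀ < P (195 < 244), so the high-spin state is favoured.
Filling d⁵ accordingly: t₂g³ eg².
Orbital CFSE = 0.0Δ₀ = 0.0 × 195 = 0 kJ/mol.
High-spin has no excess pairs, so no pairing correction applies.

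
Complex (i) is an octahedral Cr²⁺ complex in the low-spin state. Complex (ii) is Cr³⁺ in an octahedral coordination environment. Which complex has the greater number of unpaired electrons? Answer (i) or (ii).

(i): Group 6 minus oxidation state +2 gives a d⁴ configuration for Cr²⁺; t2g^4 e_g^0 → 2 unpaired.
(ii): Cr is in group 6, so Cr³⁺ is d³ (6 − 3 = 3); For octahedral d³ the high- and low-spin configurations coincide; t2g^3 e_g^0 → 3 unpaired.
So (ii) has more unpaired electrons.

(ii)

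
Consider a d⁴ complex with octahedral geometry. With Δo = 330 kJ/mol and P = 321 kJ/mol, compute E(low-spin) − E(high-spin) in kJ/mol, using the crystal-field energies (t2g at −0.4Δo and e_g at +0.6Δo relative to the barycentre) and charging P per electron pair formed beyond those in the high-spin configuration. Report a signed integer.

-9

High-spin: t2g^3 e_g^1, CFSE = -0.6Δo = -198 kJ/mol.
For low-spin the configuration is t2g^4 e_g^0: orbital energy -1.6 × 330 = -528 kJ/mol, and 1 additional pair relative to high-spin adds 321 kJ/mol, giving -207 kJ/mol.
The difference is -207 − (-198) = -9 kJ/mol, so low-spin lies lower.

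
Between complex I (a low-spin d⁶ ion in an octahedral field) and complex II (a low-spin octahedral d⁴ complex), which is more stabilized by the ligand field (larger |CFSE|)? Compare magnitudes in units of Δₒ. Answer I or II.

I

I: t₂g⁶ eg⁰, CFSE = -2.4Δₒ.
II: t₂g⁴ eg⁰, CFSE = -1.6Δₒ.
So I has the larger |CFSE|.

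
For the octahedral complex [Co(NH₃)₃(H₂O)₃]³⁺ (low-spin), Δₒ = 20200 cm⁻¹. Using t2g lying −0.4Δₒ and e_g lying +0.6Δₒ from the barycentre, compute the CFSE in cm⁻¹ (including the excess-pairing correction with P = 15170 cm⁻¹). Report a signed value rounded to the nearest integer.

Ligand charges: 3×(+0) from NH₃ and 3×(+0) from H₂O sum to +0; with overall charge +3, Co is +3.
Group 9 minus oxidation state +3 gives a d⁶ configuration for Co³⁺.
Configuration: t2g^6 e_g^0.
The orbital stabilization is -2.4Δₒ = -2.4 × 20200 = -48480 cm⁻¹.
High-spin d⁶ would be t2g^4 e_g^2 with 1 pair; low-spin has 3, so 2 excess pairs cost +2P = +30340 cm⁻¹.
Net CFSE = -48480 + 30340 = -18140 cm⁻¹.

-18140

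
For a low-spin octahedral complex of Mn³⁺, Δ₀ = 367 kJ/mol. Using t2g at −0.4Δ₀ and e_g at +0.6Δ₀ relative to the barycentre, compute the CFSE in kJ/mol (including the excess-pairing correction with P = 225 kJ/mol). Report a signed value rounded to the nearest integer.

Group 7 minus oxidation state +3 gives a d⁴ configuration for Mn³⁺.
The d⁴ electrons fill as t2g^4 e_g^0.
The orbital stabilization is -1.6Δ₀ = -1.6 × 367 = -587 kJ/mol.
Relative to high-spin t2g^3 e_g^1 (0 paired), the low-spin configuration has 1 additional pair, contributing +1 × 225 = +225 kJ/mol.
Combining: -587 + 225 = -362 kJ/mol.

-362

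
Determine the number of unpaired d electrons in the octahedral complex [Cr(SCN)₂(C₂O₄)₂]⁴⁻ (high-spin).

Ligand charges: 2×(-1) from SCN⁻ and 2×(-2) from C₂O₄²⁻ sum to -6; with overall charge -4, Cr is +2.
Cr²⁺: group 6, so d-count = 6 − 2 = 4.
Configuration: t2g^3 e_g^1, giving 4 unpaired electrons.

4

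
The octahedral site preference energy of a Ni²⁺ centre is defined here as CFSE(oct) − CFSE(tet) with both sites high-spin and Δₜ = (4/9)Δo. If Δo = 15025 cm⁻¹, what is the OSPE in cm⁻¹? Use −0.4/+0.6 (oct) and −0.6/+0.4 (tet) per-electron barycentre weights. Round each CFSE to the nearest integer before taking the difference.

-12688

Ni²⁺: group 10, so d-count = 10 − 2 = 8.
Octahedral high-spin t2g^6 e_g^2: CFSE = -1.2 × 15025 = -18030 cm⁻¹.
Tetrahedral: e^4 t2^4, CFSE = 4(−0.6) + 4(+0.4) = -0.8Δₜ = -0.8 × (4/9) × 15025 = -5342 cm⁻¹.
Subtracting, OSPE = -18030 − (-5342) = -12688 cm⁻¹.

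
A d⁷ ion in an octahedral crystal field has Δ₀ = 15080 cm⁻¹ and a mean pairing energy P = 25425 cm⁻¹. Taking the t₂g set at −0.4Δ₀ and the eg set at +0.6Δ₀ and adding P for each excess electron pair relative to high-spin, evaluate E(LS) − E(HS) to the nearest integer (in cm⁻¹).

High-spin d⁷ fills as t₂g⁵ eg² with CFSE 5(−0.4) + 2(+0.6) = -0.8Δ₀ = -12064 cm⁻¹.
Low-spin: t₂g⁶ eg¹, orbital CFSE = -1.8Δ₀ = -27144 cm⁻¹; plus 1 excess pair × P = +25425 cm⁻¹; total -1719 cm⁻¹.
E(LS) − E(HS) = -1719 − (-12064) = 10345 cm⁻¹.

10345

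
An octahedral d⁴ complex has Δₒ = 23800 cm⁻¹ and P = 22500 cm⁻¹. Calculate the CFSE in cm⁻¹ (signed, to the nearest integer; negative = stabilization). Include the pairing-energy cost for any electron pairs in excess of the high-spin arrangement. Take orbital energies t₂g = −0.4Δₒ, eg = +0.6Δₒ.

Here Δₒ > P (23800 > 22500), so the low-spin state is favoured.
Filling d⁴ accordingly: t₂g⁴ eg⁰.
Orbital CFSE = -1.6Δₒ = -1.6 × 23800 = -38080 cm⁻¹.
Excess pairs vs high-spin: 1 − 0 = 1; pairing cost = +22500 cm⁻¹.
Net CFSE = -38080 + 22500 = -15580 cm⁻¹.

-15580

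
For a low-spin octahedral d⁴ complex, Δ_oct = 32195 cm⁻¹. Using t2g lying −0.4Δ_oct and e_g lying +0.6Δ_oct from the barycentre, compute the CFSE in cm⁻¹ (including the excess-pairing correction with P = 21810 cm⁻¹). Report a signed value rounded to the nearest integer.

-29702

Configuration: t2g^4 e_g^0.
Orbital CFSE = 4(-0.4) + 0(0.6) = -1.6Δ_oct = -1.6 × 32195 = -51512 cm⁻¹.
Relative to high-spin t2g^3 e_g^1 (0 paired), the low-spin configuration has 1 additional pair, contributing +1 × 21810 = +21810 cm⁻¹.
Net CFSE = -51512 + 21810 = -29702 cm⁻¹.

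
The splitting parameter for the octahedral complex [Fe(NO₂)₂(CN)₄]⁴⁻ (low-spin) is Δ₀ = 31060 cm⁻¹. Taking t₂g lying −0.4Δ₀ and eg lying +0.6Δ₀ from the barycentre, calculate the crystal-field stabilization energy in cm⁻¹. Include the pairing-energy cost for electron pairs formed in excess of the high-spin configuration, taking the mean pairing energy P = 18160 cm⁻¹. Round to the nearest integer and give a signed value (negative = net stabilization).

Ligand charges: 2×(-1) from NO₂⁻ and 4×(-1) from CN⁻ sum to -6; with overall charge -4, Fe is +2.
Fe sits in group 8; removing 2 electrons leaves Fe²⁺ with 8 − 2 = 6 d electrons.
Electron filling gives t₂g⁶ eg⁰.
Orbital CFSE = 6(-0.4) + 0(0.6) = -2.4Δ₀ = -2.4 × 31060 = -74544 cm⁻¹.
Relative to high-spin t₂g⁴ eg² (1 paired), the low-spin configuration has 2 additional pairs, contributing +2 × 18160 = +36320 cm⁻¹.
Combining: -74544 + 36320 = -38224 cm⁻¹.

-38224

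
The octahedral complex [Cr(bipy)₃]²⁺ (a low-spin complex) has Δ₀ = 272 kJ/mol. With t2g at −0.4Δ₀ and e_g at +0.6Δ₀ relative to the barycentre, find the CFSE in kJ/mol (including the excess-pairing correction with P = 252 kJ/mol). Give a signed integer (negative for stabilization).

bipy is neutral, so the +2 overall charge sits on Cr: oxidation state +2.
Group 6 minus oxidation state +2 gives a d⁴ configuration for Cr²⁺.
The d⁴ electrons fill as t2g^4 e_g^0.
Orbital CFSE = 4(-0.4) + 0(0.6) = -1.6Δ₀ = -1.6 × 272 = -435 kJ/mol.
High-spin d⁴ would be t2g^3 e_g^1 with 0 pairs; low-spin has 1, so 1 excess pair costs +1P = +252 kJ/mol.
Overall CFSE = -435 + 252 = -183 kJ/mol.

-183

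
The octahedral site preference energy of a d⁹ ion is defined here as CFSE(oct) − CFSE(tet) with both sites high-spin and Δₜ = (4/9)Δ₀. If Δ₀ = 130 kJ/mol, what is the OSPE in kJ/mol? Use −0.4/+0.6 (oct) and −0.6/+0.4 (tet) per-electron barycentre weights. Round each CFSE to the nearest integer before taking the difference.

In an octahedral site d⁹ (HS) is t₂g⁶ eg³, giving CFSE(oct) = -0.6Δ₀ = -78 kJ/mol.
In a tetrahedral site the filling is e⁴ t₂⁵: CFSE(tet) = -0.4Δₜ = -0.4 × (4/9)(130) = -23 kJ/mol.
OSPE = CFSE(oct) − CFSE(tet) = -78 − (-23) = -55 kJ/mol.

-55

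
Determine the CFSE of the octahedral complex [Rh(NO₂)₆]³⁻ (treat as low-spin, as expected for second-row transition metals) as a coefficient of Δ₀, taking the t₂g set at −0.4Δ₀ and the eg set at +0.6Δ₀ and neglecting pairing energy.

Each NO₂⁻ contributes -1; 6 × (-1) = -6. With overall charge -3, Rh is in the +3 oxidation state.
Rh is in group 9, so Rh³⁺ is d⁶ (9 − 3 = 6).
Configuration: t₂g⁶ eg⁰.
CFSE = 6(-0.4Δ₀) + 0(0.6Δ₀) = -2.4Δ₀ + 0.0Δ₀ = -2.4Δ₀.

-2.4 Δ₀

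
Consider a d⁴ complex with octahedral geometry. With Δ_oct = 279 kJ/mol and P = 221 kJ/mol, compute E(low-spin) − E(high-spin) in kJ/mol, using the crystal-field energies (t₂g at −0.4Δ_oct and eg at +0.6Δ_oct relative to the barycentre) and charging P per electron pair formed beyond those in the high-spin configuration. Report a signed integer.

High-spin d⁴ fills as t₂g³ eg¹ with CFSE 3(−0.4) + 1(+0.6) = -0.6Δ_oct = -167 kJ/mol.
Low-spin: t₂g⁴ eg⁰, orbital CFSE = -1.6Δ_oct = -446 kJ/mol; plus 1 excess pair × P = +221 kJ/mol; total -225 kJ/mol.
The difference is -225 − (-167) = -58 kJ/mol, so low-spin lies lower.

-58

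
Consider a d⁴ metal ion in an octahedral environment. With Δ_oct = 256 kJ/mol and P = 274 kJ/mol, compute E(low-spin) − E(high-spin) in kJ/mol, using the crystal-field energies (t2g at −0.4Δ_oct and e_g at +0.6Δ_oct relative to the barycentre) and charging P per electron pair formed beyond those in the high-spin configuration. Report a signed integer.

18

High-spin d⁴ fills as t2g^3 e_g^1 with CFSE 3(−0.4) + 1(+0.6) = -0.6Δ_oct = -154 kJ/mol.
Low-spin: t2g^4 e_g^0, orbital CFSE = -1.6Δ_oct = -410 kJ/mol; plus 1 excess pair × P = +274 kJ/mol; total -136 kJ/mol.
E(LS) − E(HS) = -136 − (-154) = 18 kJ/mol.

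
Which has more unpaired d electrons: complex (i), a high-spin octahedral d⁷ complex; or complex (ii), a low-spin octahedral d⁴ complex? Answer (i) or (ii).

(i): t2g^5 e_g^2 → 3 unpaired.
(ii): t₂g⁴ eg⁰ → 2 unpaired.
So (i) has more unpaired electrons.

(i)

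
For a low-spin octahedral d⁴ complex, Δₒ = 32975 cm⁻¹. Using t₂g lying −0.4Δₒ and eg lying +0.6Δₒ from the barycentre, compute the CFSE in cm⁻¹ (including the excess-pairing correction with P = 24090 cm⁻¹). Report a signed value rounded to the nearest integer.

Configuration: t₂g⁴ eg⁰.
CFSE(orbital) = 4×(-0.4Δₒ) + 0×(0.6Δₒ) = -1.6Δₒ; with Δₒ = 32975 cm⁻¹ that is -52760 cm⁻¹.
Relative to high-spin t₂g³ eg¹ (0 paired), the low-spin configuration has 1 additional pair, contributing +1 × 24090 = +24090 cm⁻¹.
Overall CFSE = -52760 + 24090 = -28670 cm⁻¹.

-28670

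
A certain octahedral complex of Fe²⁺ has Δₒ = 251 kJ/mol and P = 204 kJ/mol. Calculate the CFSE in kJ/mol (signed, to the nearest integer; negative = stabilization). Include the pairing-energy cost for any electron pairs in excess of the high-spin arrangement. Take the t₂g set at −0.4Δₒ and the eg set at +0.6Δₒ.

Fe sits in group 8; removing 2 electrons leaves Fe²⁺ with 8 − 2 = 6 d electrons.
Here Δₒ > P (251 > 204), so the low-spin state is favoured.
Configuration: t₂g⁶ eg⁰.
Orbital CFSE = -2.4Δₒ = -2.4 × 251 = -602 kJ/mol.
Excess pairs vs high-spin: 3 − 1 = 2; pairing cost = +408 kJ/mol.
Net CFSE = -602 + 408 = -194 kJ/mol.

-194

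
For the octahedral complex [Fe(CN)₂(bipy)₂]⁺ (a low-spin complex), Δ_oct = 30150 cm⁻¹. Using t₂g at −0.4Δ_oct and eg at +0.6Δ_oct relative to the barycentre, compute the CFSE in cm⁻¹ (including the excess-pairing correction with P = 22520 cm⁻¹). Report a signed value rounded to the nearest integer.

-15260

Ligand charges: 2×(-1) from CN⁻ and 2×(+0) from bipy sum to -2; with overall charge +1, Fe is +3.
Fe is in group 8, so Fe³⁺ is d⁵ (8 − 3 = 5).
Configuration: t₂g⁵ eg⁰.
Orbital CFSE = 5(-0.4) + 0(0.6) = -2.0Δ_oct = -2.0 × 30150 = -60300 cm⁻¹.
Pairing penalty: 2 pairs vs 0 in the high-spin reference → 2 extra × P = 45040 cm⁻¹.
Net CFSE = -60300 + 45040 = -15260 cm⁻¹.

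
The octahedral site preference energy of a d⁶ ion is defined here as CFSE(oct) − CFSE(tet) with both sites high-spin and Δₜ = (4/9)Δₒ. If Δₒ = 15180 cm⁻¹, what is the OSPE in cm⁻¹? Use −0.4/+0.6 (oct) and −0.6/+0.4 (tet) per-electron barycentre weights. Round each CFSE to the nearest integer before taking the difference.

Octahedral (high-spin): t₂g⁴ eg², CFSE = 4(−0.4) + 2(+0.6) = -0.4Δₒ = -0.4 × 15180 = -6072 cm⁻¹.
Tetrahedral: e³ t₂³, CFSE = 3(−0.6) + 3(+0.4) = -0.6Δₜ = -0.6 × (4/9) × 15180 = -4048 cm⁻¹.
OSPE = CFSE(oct) − CFSE(tet) = -6072 − (-4048) = -2024 cm⁻¹.

-2024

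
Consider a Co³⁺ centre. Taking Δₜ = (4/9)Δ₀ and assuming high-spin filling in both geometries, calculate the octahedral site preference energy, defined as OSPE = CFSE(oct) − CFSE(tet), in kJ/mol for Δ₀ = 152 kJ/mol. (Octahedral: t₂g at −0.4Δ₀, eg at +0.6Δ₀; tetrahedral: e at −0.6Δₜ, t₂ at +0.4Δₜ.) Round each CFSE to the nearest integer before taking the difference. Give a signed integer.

-20

Co³⁺: group 9, so d-count = 9 − 3 = 6.
Octahedral high-spin t₂g⁴ eg²: CFSE = -0.4 × 152 = -61 kJ/mol.
Tetrahedral: e³ t₂³, CFSE = 3(−0.6) + 3(+0.4) = -0.6Δₜ = -0.6 × (4/9) × 152 = -41 kJ/mol.
OSPE = -61 − (-41) = -20 kJ/mol.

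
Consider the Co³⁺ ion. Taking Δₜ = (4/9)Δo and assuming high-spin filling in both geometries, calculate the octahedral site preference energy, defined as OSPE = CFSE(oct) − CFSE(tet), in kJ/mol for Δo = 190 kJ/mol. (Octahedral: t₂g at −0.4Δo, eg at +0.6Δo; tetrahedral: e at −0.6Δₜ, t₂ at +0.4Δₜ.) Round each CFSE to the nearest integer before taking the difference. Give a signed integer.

Group 9 minus oxidation state +3 gives a d⁶ configuration for Co³⁺.
In an octahedral site d⁶ (HS) is t₂g⁴ eg², giving CFSE(oct) = -0.4Δo = -76 kJ/mol.
In a tetrahedral site the filling is e³ t₂³: CFSE(tet) = -0.6Δₜ = -0.6 × (4/9)(190) = -51 kJ/mol.
OSPE = -76 − (-51) = -25 kJ/mol.

-25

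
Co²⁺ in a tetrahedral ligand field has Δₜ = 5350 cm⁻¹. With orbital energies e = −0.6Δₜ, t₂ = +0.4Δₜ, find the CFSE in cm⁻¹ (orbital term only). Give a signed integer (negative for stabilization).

-6420

Co is in group 9, so Co²⁺ is d⁷ (9 − 2 = 7).
Tetrahedral fields are weak (Δₜ ≈ 4/9 Δₒ), so electrons fill high-spin.
Configuration: e⁴ t₂³.
Orbital CFSE = 4(-0.6) + 3(0.4) = -1.2Δₜ = -1.2 × 5350 = -6420 cm⁻¹.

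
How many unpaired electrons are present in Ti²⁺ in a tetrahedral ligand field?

2

Ti sits in group 4; removing 2 electrons leaves Ti²⁺ with 4 − 2 = 2 d electrons.
Tetrahedral splitting is small, so the complex is high-spin.
Configuration: e^2 t2^0, giving 2 unpaired electrons.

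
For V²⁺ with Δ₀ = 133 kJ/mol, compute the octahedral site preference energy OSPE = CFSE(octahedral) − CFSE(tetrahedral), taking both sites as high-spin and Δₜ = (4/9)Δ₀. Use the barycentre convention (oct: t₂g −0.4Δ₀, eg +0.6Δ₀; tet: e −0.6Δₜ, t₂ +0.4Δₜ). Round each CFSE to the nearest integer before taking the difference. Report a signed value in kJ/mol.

-113

V²⁺: group 5, so d-count = 5 − 2 = 3.
In an octahedral site d³ (HS) is t2g^3 e_g^0, giving CFSE(oct) = -1.2Δ₀ = -160 kJ/mol.
Tetrahedral e^2 t2^1 gives -0.8Δₜ = -0.8 × (4/9) × 133 = -47 kJ/mol.
OSPE = CFSE(oct) − CFSE(tet) = -160 − (-47) = -113 kJ/mol.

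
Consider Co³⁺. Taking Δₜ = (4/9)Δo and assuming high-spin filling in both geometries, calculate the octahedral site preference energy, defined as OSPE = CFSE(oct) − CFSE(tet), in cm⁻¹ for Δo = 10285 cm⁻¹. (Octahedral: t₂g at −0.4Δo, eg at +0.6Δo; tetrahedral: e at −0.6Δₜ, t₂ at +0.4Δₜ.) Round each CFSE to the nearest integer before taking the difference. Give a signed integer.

Co sits in group 9; removing 3 electrons leaves Co³⁺ with 9 − 3 = 6 d electrons.
Octahedral high-spin t₂g⁴ eg²: CFSE = -0.4 × 10285 = -4114 cm⁻¹.
In a tetrahedral site the filling is e³ t₂³: CFSE(tet) = -0.6Δₜ = -0.6 × (4/9)(10285) = -2743 cm⁻¹.
OSPE = -4114 − (-2743) = -1371 cm⁻¹.

-1371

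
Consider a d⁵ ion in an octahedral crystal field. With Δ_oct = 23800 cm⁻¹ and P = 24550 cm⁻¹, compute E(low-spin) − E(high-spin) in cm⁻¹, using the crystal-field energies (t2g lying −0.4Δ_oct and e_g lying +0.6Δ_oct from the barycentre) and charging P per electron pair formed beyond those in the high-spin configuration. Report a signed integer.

High-spin d⁵ fills as t2g^3 e_g^2 with CFSE 3(−0.4) + 2(+0.6) = 0.0Δ_oct = 0 cm⁻¹.
For low-spin the configuration is t2g^5 e_g^0: orbital energy -2.0 × 23800 = -47600 cm⁻¹, and 2 additional pairs relative to high-spin add 49100 cm⁻¹, giving 1500 cm⁻¹.
The difference is 1500 − (0) = 1500 cm⁻¹, so high-spin lies lower.

1500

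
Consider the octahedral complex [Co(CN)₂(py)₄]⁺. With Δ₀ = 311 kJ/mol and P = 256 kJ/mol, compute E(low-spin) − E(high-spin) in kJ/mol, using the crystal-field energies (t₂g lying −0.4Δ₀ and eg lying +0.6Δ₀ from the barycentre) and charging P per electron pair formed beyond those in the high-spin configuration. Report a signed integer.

-110

Ligand charges: 2×(-1) from CN⁻ and 4×(+0) from py sum to -2; with overall charge +1, Co is +3.
Co sits in group 9; removing 3 electrons leaves Co³⁺ with 9 − 3 = 6 d electrons.
High-spin d⁶ fills as t₂g⁴ eg² with CFSE 4(−0.4) + 2(+0.6) = -0.4Δ₀ = -124 kJ/mol.
Low-spin t₂g⁶ eg⁰ gives -2.4Δ₀ = -746 kJ/mol, but forming 2 extra pairs costs 2P = 512 kJ/mol, so E(LS) = -746 + 512 = -234 kJ/mol.
The difference is -234 − (-124) = -110 kJ/mol, so low-spin lies lower.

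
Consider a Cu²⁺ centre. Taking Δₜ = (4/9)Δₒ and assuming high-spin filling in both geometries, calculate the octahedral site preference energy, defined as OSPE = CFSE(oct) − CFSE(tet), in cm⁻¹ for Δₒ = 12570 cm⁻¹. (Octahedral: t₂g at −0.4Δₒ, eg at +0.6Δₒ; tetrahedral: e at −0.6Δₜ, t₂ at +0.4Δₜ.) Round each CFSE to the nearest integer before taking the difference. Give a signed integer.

-5307

Cu²⁺: group 11, so d-count = 11 − 2 = 9.
In an octahedral site d⁹ (HS) is t₂g⁶ eg³, giving CFSE(oct) = -0.6Δₒ = -7542 cm⁻¹.
Tetrahedral: e⁴ t₂⁵, CFSE = 4(−0.6) + 5(+0.4) = -0.4Δₜ = -0.4 × (4/9) × 12570 = -2235 cm⁻¹.
Subtracting, OSPE = -7542 − (-2235) = -5307 cm⁻¹.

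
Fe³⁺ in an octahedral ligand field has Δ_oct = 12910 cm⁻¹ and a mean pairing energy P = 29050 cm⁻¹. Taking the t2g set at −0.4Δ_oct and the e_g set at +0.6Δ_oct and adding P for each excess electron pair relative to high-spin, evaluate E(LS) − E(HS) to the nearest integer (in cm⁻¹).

32280

Fe is in group 8, so Fe³⁺ is d⁵ (8 − 3 = 5).
High-spin d⁵ fills as t2g^3 e_g^2 with CFSE 3(−0.4) + 2(+0.6) = 0.0Δ_oct = 0 cm⁻¹.
For low-spin the configuration is t2g^5 e_g^0: orbital energy -2.0 × 12910 = -25820 cm⁻¹, and 2 additional pairs relative to high-spin add 58100 cm⁻¹, giving 32280 cm⁻¹.
The difference is 32280 − (0) = 32280 cm⁻¹, so high-spin lies lower.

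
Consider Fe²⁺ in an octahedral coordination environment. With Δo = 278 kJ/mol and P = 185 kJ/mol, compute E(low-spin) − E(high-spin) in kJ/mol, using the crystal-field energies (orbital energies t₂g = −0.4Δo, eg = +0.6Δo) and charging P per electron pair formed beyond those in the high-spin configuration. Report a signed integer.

-186

Fe²⁺: group 8, so d-count = 8 − 2 = 6.
High-spin d⁶ fills as t₂g⁴ eg² with CFSE 4(−0.4) + 2(+0.6) = -0.4Δo = -111 kJ/mol.
Low-spin: t₂g⁶ eg⁰, orbital CFSE = -2.4Δo = -667 kJ/mol; plus 2 excess pairs × P = +370 kJ/mol; total -297 kJ/mol.
Thus E(LS) − E(HS) = -186 kJ/mol.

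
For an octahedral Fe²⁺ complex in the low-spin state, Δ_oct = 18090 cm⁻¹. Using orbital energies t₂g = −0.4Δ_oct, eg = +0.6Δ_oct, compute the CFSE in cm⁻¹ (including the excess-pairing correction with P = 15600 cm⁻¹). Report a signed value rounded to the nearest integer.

-12216

Fe²⁺: group 8, so d-count = 8 − 2 = 6.
The d⁶ electrons fill as t₂g⁶ eg⁰.
The orbital stabilization is -2.4Δ_oct = -2.4 × 18090 = -43416 cm⁻¹.
High-spin d⁶ would be t₂g⁴ eg² with 1 pair; low-spin has 3, so 2 excess pairs cost +2P = +31200 cm⁻¹.
Combining: -43416 + 31200 = -12216 cm⁻¹.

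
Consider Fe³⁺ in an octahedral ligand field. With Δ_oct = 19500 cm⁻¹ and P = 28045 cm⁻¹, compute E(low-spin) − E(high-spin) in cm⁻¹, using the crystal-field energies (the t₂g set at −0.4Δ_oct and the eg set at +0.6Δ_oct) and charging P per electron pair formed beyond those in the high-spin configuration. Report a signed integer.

17090

Fe is in group 8, so Fe³⁺ is d⁵ (8 − 3 = 5).
In the high-spin limit (t₂g³ eg²) the orbital term is 0.0Δ_oct = 0 cm⁻¹, with no excess pairing.
Low-spin: t₂g⁵ eg⁰, orbital CFSE = -2.0Δ_oct = -39000 cm⁻¹; plus 2 excess pairs × P = +56090 cm⁻¹; total 17090 cm⁻¹.
E(LS) − E(HS) = 17090 − (0) = 17090 cm⁻¹.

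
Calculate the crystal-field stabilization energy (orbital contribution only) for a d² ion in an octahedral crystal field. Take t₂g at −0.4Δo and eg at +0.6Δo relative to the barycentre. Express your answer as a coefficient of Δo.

Configuration: t₂g² eg⁰.
CFSE = 2(-0.4Δo) + 0(0.6Δo) = -0.8Δo + 0.0Δo = -0.8Δo.

-0.8 Δo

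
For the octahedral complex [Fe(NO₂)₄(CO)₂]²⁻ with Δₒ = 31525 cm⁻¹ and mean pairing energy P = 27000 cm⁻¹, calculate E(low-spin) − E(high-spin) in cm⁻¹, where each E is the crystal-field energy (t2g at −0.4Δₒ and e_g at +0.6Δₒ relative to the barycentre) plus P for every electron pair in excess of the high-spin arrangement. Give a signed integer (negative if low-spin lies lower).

-9050

Ligand charges: 4×(-1) from NO₂⁻ and 2×(+0) from CO sum to -4; with overall charge -2, Fe is +2.
Fe²⁺: group 8, so d-count = 8 − 2 = 6.
High-spin: t2g^4 e_g^2, CFSE = -0.4Δₒ = -12610 cm⁻¹.
Low-spin: t2g^6 e_g^0, orbital CFSE = -2.4Δₒ = -75660 cm⁻¹; plus 2 excess pairs × P = +54000 cm⁻¹; total -21660 cm⁻¹.
E(LS) − E(HS) = -21660 − (-12610) = -9050 cm⁻¹.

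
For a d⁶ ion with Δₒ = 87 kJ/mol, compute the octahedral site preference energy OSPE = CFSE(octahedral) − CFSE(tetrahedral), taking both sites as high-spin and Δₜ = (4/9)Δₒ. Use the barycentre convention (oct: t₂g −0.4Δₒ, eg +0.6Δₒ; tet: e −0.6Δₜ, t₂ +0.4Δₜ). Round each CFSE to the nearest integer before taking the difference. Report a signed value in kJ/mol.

Octahedral (high-spin): t2g^4 e_g^2, CFSE = 4(−0.4) + 2(+0.6) = -0.4Δₒ = -0.4 × 87 = -35 kJ/mol.
Tetrahedral e^3 t2^3 gives -0.6Δₜ = -0.6 × (4/9) × 87 = -23 kJ/mol.
Subtracting, OSPE = -35 − (-23) = -12 kJ/mol.

-12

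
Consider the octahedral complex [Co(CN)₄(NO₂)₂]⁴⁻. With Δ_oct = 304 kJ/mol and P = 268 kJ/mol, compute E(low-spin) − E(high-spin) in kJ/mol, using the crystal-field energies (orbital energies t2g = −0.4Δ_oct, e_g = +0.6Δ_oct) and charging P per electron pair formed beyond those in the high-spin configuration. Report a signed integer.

-36

Ligand charges: 4×(-1) from CN⁻ and 2×(-1) from NO₂⁻ sum to -6; with overall charge -4, Co is +2.
Co sits in group 9; removing 2 electrons leaves Co²⁺ with 9 − 2 = 7 d electrons.
High-spin d⁷ fills as t2g^5 e_g^2 with CFSE 5(−0.4) + 2(+0.6) = -0.8Δ_oct = -243 kJ/mol.
Low-spin t2g^6 e_g^1 gives -1.8Δ_oct = -547 kJ/mol, but forming 1 extra pair costs 1P = 268 kJ/mol, so E(LS) = -547 + 268 = -279 kJ/mol.
E(LS) − E(HS) = -279 − (-243) = -36 kJ/mol.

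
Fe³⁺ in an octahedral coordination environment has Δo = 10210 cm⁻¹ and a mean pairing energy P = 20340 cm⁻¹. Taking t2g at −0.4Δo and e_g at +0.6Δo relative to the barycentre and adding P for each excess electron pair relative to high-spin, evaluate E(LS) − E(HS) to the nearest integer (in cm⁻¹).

20260

Fe³⁺: group 8, so d-count = 8 − 3 = 5.
High-spin d⁵ fills as t2g^3 e_g^2 with CFSE 3(−0.4) + 2(+0.6) = 0.0Δo = 0 cm⁻¹.
For low-spin the configuration is t2g^5 e_g^0: orbital energy -2.0 × 10210 = -20420 cm⁻¹, and 2 additional pairs relative to high-spin add 40680 cm⁻¹, giving 20260 cm⁻¹.
Thus E(LS) − E(HS) = 20260 cm⁻¹.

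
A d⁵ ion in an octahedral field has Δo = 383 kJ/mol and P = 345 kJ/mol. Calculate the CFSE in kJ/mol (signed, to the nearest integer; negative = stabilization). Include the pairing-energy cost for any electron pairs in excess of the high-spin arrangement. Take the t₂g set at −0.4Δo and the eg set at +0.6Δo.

-76

Here Δo > P (383 > 345), so the low-spin state is favoured.
That gives t₂g⁵ eg⁰.
Orbital CFSE = -2.0Δo = -2.0 × 383 = -766 kJ/mol.
Excess pairs vs high-spin: 2 − 0 = 2; pairing cost = +690 kJ/mol.
Net CFSE = -766 + 690 = -76 kJ/mol.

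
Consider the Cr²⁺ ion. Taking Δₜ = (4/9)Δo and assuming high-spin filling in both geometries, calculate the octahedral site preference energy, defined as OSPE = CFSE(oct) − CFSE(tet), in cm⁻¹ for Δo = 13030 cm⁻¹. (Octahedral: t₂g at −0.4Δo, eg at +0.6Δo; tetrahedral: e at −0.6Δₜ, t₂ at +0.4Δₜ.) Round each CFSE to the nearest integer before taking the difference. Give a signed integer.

Cr is in group 6, so Cr²⁺ is d⁴ (6 − 2 = 4).
In an octahedral site d⁴ (HS) is t₂g³ eg¹, giving CFSE(oct) = -0.6Δo = -7818 cm⁻¹.
Tetrahedral: e² t₂², CFSE = 2(−0.6) + 2(+0.4) = -0.4Δₜ = -0.4 × (4/9) × 13030 = -2316 cm⁻¹.
OSPE = -7818 − (-2316) = -5502 cm⁻¹.

-5502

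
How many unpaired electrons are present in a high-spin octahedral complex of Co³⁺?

Co sits in group 9; removing 3 electrons leaves Co³⁺ with 9 − 3 = 6 d electrons.
Configuration: t2g^4 e_g^2, giving 4 unpaired electrons.

4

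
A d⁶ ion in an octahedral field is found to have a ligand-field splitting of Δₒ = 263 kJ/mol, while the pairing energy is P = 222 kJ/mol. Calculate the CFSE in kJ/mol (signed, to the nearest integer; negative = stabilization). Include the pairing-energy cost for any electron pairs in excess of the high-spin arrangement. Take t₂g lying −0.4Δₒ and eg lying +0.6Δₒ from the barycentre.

With Δₒ > P the complex is low-spin.
That gives t₂g⁶ eg⁰.
Orbital CFSE = -2.4Δₒ = -2.4 × 263 = -631 kJ/mol.
Excess pairs vs high-spin: 3 − 1 = 2; pairing cost = +444 kJ/mol.
Net CFSE = -631 + 444 = -187 kJ/mol.

-187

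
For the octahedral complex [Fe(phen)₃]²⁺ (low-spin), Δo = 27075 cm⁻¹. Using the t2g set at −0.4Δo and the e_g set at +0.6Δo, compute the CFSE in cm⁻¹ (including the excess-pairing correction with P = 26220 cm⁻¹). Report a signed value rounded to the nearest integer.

phen is neutral, so the +2 overall charge sits on Fe: oxidation state +2.
Group 8 minus oxidation state +2 gives a d⁶ configuration for Fe²⁺.
The d⁶ electrons fill as t2g^6 e_g^0.
Orbital CFSE = 6(-0.4) + 0(0.6) = -2.4Δo = -2.4 × 27075 = -64980 cm⁻¹.
Relative to high-spin t2g^4 e_g^2 (1 paired), the low-spin configuration has 2 additional pairs, contributing +2 × 26220 = +52440 cm⁻¹.
Combining: -64980 + 52440 = -12540 cm⁻¹.

-12540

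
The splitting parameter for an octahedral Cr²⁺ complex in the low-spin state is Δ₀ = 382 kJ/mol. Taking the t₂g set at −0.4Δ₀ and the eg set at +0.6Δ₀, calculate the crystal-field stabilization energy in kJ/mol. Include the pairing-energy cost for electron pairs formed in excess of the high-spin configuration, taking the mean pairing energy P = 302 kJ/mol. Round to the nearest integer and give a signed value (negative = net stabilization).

Cr sits in group 6; removing 2 electrons leaves Cr²⁺ with 6 − 2 = 4 d electrons.
Electron filling gives t₂g⁴ eg⁰.
The orbital stabilization is -1.6Δ₀ = -1.6 × 382 = -611 kJ/mol.
High-spin d⁴ would be t₂g³ eg¹ with 0 pairs; low-spin has 1, so 1 excess pair costs +1P = +302 kJ/mol.
Net CFSE = -611 + 302 = -309 kJ/mol.

-309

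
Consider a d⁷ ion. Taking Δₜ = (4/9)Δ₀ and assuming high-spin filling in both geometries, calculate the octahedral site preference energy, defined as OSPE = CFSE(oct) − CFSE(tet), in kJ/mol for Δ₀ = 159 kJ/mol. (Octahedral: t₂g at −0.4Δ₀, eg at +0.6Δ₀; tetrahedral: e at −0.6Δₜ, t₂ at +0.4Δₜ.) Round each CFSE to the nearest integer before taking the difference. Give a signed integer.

Octahedral high-spin t₂g⁵ eg²: CFSE = -0.8 × 159 = -127 kJ/mol.
In a tetrahedral site the filling is e⁴ t₂³: CFSE(tet) = -1.2Δₜ = -1.2 × (4/9)(159) = -85 kJ/mol.
OSPE = CFSE(oct) − CFSE(tet) = -127 − (-85) = -42 kJ/mol.

-42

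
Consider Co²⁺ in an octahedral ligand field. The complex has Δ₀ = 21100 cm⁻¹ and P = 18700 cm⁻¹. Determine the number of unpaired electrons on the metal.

1

Co is in group 9, so Co²⁺ is d⁷ (9 − 2 = 7).
With Δ₀ > P the complex is low-spin.
Filling d⁷ accordingly: t₂g⁶ eg¹.
Unpaired electrons: 1.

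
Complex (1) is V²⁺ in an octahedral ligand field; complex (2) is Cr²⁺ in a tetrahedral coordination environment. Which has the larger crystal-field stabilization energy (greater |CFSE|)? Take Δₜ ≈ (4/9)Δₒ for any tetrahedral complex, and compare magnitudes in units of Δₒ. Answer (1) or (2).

(1)

(1): V²⁺: group 5, so d-count = 5 − 2 = 3; t2g^3 e_g^0, CFSE = -1.2Δₒ.
(2): Cr is in group 6, so Cr²⁺ is d⁴ (6 − 2 = 4); Tetrahedral splitting is small, so the complex is high-spin; e^2 t2^2, CFSE = -0.4Δₜ ≈ -0.18Δₒ.
So (1) has the larger |CFSE|.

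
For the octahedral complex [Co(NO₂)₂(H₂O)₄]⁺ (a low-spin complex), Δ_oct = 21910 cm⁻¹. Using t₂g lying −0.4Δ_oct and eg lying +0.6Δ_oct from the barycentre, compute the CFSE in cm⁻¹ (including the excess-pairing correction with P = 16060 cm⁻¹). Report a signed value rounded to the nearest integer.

Ligand charges: 2×(-1) from NO₂⁻ and 4×(+0) from H₂O sum to -2; with overall charge +1, Co is +3.
Co sits in group 9; removing 3 electrons leaves Co³⁺ with 9 − 3 = 6 d electrons.
The d⁶ electrons fill as t₂g⁶ eg⁰.
The orbital stabilization is -2.4Δ_oct = -2.4 × 21910 = -52584 cm⁻¹.
High-spin d⁶ would be t₂g⁴ eg² with 1 pair; low-spin has 3, so 2 excess pairs cost +2P = +32120 cm⁻¹.
Overall CFSE = -52584 + 32120 = -20464 cm⁻¹.

-20464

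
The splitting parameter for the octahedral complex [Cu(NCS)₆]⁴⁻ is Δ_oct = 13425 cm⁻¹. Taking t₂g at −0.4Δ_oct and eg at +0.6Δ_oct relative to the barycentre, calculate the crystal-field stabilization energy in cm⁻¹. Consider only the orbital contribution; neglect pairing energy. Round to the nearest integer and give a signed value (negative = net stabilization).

Each NCS⁻ contributes -1; 6 × (-1) = -6. With overall charge -4, Cu is in the +2 oxidation state.
Group 11 minus oxidation state +2 gives a d⁹ configuration for Cu²⁺.
Configuration: t₂g⁶ eg³.
Orbital CFSE = 6(-0.4) + 3(0.6) = -0.6Δ_oct = -0.6 × 13425 = -8055 cm⁻¹.

-8055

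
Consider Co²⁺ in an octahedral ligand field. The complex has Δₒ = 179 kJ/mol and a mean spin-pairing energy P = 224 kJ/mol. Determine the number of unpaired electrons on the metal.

3

Co²⁺: group 9, so d-count = 9 − 2 = 7.
Δₒ < P, so pairing is avoided: the ground state is high-spin.
That gives t₂g⁵ eg².
Unpaired electrons: 3.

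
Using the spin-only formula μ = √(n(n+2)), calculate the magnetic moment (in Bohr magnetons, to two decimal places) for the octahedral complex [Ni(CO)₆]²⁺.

CO is neutral, so the +2 overall charge sits on Ni: oxidation state +2.
Ni²⁺: group 10, so d-count = 10 − 2 = 8.
Configuration: t₂g⁶ eg² → 2 unpaired electrons.
μ(spin-only) = √[2(2+2)] = √8 ≈ 2.83 Bohr magnetons.

2.83 Bohr magnetons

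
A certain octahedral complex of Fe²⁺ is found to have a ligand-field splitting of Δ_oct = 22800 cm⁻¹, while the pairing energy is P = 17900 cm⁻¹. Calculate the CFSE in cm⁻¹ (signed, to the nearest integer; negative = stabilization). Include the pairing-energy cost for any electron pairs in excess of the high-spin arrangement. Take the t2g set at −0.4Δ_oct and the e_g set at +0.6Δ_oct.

-18920

Fe²⁺: group 8, so d-count = 8 − 2 = 6.
Here Δ_oct > P (22800 > 17900), so the low-spin state is favoured.
That gives t2g^6 e_g^0.
Orbital CFSE = -2.4Δ_oct = -2.4 × 22800 = -54720 cm⁻¹.
Excess pairs vs high-spin: 3 − 1 = 2; pairing cost = +35800 cm⁻¹.
Net CFSE = -54720 + 35800 = -18920 cm⁻¹.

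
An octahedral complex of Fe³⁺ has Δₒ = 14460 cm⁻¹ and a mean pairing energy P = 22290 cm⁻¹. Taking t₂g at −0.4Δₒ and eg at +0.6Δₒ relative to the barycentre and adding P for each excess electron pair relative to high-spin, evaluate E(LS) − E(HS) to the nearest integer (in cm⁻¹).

15660

Group 8 minus oxidation state +3 gives a d⁵ configuration for Fe³⁺.
In the high-spin limit (t₂g³ eg²) the orbital term is 0.0Δₒ = 0 cm⁻¹, with no excess pairing.
For low-spin the configuration is t₂g⁵ eg⁰: orbital energy -2.0 × 14460 = -28920 cm⁻¹, and 2 additional pairs relative to high-spin add 44580 cm⁻¹, giving 15660 cm⁻¹.
E(LS) − E(HS) = 15660 − (0) = 15660 cm⁻¹.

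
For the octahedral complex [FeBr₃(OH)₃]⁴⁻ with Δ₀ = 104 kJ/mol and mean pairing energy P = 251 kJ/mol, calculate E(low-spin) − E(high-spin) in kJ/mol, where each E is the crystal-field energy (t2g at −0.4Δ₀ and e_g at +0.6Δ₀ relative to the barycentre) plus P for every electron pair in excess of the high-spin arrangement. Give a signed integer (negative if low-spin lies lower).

294

Ligand charges: 3×(-1) from Br⁻ and 3×(-1) from OH⁻ sum to -6; with overall charge -4, Fe is +2.
Fe is in group 8, so Fe²⁺ is d⁶ (8 − 2 = 6).
In the high-spin limit (t2g^4 e_g^2) the orbital term is -0.4Δ₀ = -42 kJ/mol, with no excess pairing.
Low-spin t2g^6 e_g^0 gives -2.4Δ₀ = -250 kJ/mol, but forming 2 extra pairs costs 2P = 502 kJ/mol, so E(LS) = -250 + 502 = 252 kJ/mol.
E(LS) − E(HS) = 252 − (-42) = 294 kJ/mol.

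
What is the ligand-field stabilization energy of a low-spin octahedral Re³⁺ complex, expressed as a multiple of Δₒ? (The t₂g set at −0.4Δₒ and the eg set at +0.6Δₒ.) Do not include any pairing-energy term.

-1.6 Δₒ

Re is in group 7, so Re³⁺ is d⁴ (7 − 3 = 4).
Configuration: t₂g⁴ eg⁰.
CFSE = 4(-0.4Δₒ) + 0(0.6Δₒ) = -1.6Δₒ + 0.0Δₒ = -1.6Δₒ.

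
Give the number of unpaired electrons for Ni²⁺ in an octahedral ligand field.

Ni sits in group 10; removing 2 electrons leaves Ni²⁺ with 10 − 2 = 8 d electrons.
Configuration: t2g^6 e_g^2, giving 2 unpaired electrons.

2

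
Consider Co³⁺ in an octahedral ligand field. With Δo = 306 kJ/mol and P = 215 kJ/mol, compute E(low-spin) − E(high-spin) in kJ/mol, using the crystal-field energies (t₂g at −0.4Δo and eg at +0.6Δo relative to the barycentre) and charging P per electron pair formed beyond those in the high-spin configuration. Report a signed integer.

-182

Group 9 minus oxidation state +3 gives a d⁶ configuration for Co³⁺.
High-spin d⁶ fills as t₂g⁴ eg² with CFSE 4(−0.4) + 2(+0.6) = -0.4Δo = -122 kJ/mol.
Low-spin t₂g⁶ eg⁰ gives -2.4Δo = -734 kJ/mol, but forming 2 extra pairs costs 2P = 430 kJ/mol, so E(LS) = -734 + 430 = -304 kJ/mol.
E(LS) − E(HS) = -304 − (-122) = -182 kJ/mol.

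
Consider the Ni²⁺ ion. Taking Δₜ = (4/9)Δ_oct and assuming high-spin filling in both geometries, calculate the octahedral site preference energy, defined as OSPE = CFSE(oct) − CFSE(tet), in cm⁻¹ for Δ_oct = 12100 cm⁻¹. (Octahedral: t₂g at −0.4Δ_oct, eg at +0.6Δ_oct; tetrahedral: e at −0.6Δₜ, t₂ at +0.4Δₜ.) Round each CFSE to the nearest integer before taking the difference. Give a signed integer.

Ni²⁺: group 10, so d-count = 10 − 2 = 8.
In an octahedral site d⁸ (HS) is t₂g⁶ eg², giving CFSE(oct) = -1.2Δ_oct = -14520 cm⁻¹.
Tetrahedral e⁴ t₂⁴ gives -0.8Δₜ = -0.8 × (4/9) × 12100 = -4302 cm⁻¹.
Subtracting, OSPE = -14520 − (-4302) = -10218 cm⁻¹.

-10218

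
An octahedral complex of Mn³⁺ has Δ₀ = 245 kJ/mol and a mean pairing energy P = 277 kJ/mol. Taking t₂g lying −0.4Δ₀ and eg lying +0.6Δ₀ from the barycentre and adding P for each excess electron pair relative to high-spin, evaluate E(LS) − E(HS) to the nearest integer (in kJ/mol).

Group 7 minus oxidation state +3 gives a d⁴ configuration for Mn³⁺.
High-spin: t₂g³ eg¹, CFSE = -0.6Δ₀ = -147 kJ/mol.
For low-spin the configuration is t₂g⁴ eg⁰: orbital energy -1.6 × 245 = -392 kJ/mol, and 1 additional pair relative to high-spin adds 277 kJ/mol, giving -115 kJ/mol.
The difference is -115 − (-147) = 32 kJ/mol, so high-spin lies lower.

32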